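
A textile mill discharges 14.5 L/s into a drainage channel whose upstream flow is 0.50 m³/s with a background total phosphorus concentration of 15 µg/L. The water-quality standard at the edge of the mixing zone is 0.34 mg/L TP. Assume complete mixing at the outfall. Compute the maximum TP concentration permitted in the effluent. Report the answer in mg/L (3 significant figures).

14.5 L/s = 0.0145 m³/s.
15 µg/L = 0.015 mg/L.
Mass balance: 0.34·0.5145 = 0.0145·Cₑ + 0.5·0.015.
Cₑ = (0.1749 − 0.0075) / 0.0145 = 11.55 mg/L.

11.5 mg/L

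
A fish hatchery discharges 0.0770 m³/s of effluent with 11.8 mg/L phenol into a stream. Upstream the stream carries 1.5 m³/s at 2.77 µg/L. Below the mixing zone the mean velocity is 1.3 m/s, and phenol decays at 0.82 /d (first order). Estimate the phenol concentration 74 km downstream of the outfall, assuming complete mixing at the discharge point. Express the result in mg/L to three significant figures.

2.77 µg/L = 0.00277 mg/L.
After complete mixing, C₀ = (0.077·11.8 + 1.5·0.00277) / 1.577 = 0.5788 mg/L.
Travel time t = 7.4e+04 m / 1.3 m/s = 5.692e+04 s = 0.6588 d.
C = 0.5788·exp(−0.82·0.6588) = 0.5788·0.5826 = 0.3372 mg/L.

0.337 mg/L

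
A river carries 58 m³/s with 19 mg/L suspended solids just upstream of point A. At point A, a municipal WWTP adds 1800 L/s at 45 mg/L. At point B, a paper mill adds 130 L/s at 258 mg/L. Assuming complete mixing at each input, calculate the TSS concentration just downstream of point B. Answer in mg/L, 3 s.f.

1800 L/s = 1.8 m³/s.
After input A: C = (58·19 + 1.8·45) / 59.8 = 19.78 mg/L.
130 L/s = 0.13 m³/s.
After input B: C = (59.8·19.78 + 0.13·258) / 59.93 = 20.3 mg/L.

20.3 mg/L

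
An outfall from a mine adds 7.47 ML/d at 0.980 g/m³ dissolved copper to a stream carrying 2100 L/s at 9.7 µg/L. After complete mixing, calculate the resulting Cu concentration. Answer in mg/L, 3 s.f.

0.0481 mg/L

7.47 ML/d = 0.08646 m³/s.
2100 L/s = 2.1 m³/s.
9.7 µg/L = 0.0097 mg/L.
Flow-weighted mixing gives C = (0.08646·0.98 + 2.1·0.0097) / (0.08646 + 2.1) = 0.1051/2.186 = 0.04807 mg/L.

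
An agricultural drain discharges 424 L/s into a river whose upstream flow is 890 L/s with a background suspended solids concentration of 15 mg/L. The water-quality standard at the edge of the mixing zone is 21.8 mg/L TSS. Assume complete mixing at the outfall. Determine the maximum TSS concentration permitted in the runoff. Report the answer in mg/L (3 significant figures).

36.1 mg/L

424 L/s = 0.424 m³/s.
890 L/s = 0.89 m³/s.
Mass balance: 21.8·1.314 = 0.424·Cₑ + 0.89·15.
Cₑ = (28.65 − 13.35) / 0.424 = 36.07 mg/L.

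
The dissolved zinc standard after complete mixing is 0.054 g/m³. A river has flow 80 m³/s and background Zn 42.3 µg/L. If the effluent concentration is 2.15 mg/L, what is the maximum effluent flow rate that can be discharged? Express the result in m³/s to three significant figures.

42.3 µg/L = 0.0423 mg/L.
Mass balance at complete mixing: C_std·(Q_w + Q_r) = Q_w·C_e + Q_r·C_b.
Rearranging, Q_w = Q_r·(C_std − C_b)/(C_e − C_std) = 80·(0.054 − 0.0423) / (2.15 − 0.054) = 0.4466 m³/s.

0.447 m³/s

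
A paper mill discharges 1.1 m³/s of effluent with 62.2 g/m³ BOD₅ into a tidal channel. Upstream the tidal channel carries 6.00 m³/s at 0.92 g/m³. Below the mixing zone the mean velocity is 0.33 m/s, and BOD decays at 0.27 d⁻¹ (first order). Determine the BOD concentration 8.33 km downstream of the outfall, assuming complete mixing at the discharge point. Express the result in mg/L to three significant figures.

After complete mixing, C₀ = (1.1·62.2 + 6·0.92) / 7.1 = 10.41 mg/L.
Travel time t = 8330 m / 0.33 m/s = 2.524e+04 s = 0.2922 d.
C = 10.41·exp(−0.27·0.2922) = 10.41·0.9241 = 9.624 mg/L.

9.62 mg/L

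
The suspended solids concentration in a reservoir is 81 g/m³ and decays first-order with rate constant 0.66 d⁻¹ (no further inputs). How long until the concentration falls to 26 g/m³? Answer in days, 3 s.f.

t = ln(C₀/C)/k = ln(81/26)/0.66 = 1.136/0.66 = 1.722 d.

1.72 d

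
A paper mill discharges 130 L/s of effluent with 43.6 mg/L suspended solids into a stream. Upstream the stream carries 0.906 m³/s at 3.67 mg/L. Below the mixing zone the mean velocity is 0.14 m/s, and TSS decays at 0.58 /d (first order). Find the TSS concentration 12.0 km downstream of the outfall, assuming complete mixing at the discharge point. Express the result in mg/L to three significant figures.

4.88 mg/L

130 L/s = 0.13 m³/s.
After complete mixing, C₀ = (0.13·43.6 + 0.906·3.67) / 1.036 = 8.681 mg/L.
Travel time t = 1.2e+04 m / 0.14 m/s = 8.571e+04 s = 0.9921 d.
C = 8.681·exp(−0.58·0.9921) = 8.681·0.5625 = 4.883 mg/L.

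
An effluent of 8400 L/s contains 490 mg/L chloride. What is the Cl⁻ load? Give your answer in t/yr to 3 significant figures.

130000 t/yr

8400 L/s = 8.4 m³/s.
Mass flux = Q·C = 8.4 m³/s × 490 g/m³ = 4116 g/s.
= 4116 g/s × 31.56 = 1.299e+05 t/yr.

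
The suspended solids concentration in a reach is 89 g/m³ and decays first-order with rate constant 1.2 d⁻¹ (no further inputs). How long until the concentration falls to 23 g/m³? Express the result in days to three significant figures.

1.13 d

t = ln(C₀/C)/k = ln(89/23)/1.2 = 1.353/1.2 = 1.128 d.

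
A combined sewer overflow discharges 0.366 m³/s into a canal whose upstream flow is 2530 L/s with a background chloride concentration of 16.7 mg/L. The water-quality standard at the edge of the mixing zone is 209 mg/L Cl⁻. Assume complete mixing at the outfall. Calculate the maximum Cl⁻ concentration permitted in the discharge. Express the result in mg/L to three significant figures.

1540 mg/L

2530 L/s = 2.53 m³/s.
Mass balance: 209·2.896 = 0.366·Cₑ + 2.53·16.7.
Cₑ = (605.3 − 42.25) / 0.366 = 1538 mg/L.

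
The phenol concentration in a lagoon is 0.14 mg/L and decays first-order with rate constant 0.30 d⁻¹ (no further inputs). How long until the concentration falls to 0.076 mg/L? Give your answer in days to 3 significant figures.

2.04 d

t = ln(C₀/C)/k = ln(0.14/0.076)/0.30 = 0.6109/0.30 = 2.036 d.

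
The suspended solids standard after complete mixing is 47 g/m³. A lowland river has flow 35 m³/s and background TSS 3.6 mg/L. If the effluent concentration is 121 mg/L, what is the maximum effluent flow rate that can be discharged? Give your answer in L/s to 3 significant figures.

20500 L/s

Mass balance at complete mixing: C_std·(Q_w + Q_r) = Q_w·C_e + Q_r·C_b.
Rearranging, Q_w = Q_r·(C_std − C_b)/(C_e − C_std) = 35·(47 − 3.6) / (121 − 47) = 20.53 m³/s.
= 2.053e+04 L/s.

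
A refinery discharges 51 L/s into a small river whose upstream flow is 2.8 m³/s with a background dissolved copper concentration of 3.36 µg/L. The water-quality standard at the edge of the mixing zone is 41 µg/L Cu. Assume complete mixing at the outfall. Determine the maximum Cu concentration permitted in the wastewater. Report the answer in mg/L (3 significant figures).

51 L/s = 0.051 m³/s.
3.36 µg/L = 0.00336 mg/L.
41 µg/L = 0.041 mg/L.
Mass balance: 0.041·2.851 = 0.051·Cₑ + 2.8·0.00336.
Cₑ = (0.1169 − 0.009408) / 0.051 = 2.108 mg/L.

2.11 mg/L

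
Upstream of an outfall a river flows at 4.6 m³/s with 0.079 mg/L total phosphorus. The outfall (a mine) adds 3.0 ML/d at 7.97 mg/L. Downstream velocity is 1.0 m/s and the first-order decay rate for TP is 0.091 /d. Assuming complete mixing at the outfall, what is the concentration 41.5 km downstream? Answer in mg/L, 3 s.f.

3.0 ML/d = 0.03472 m³/s.
After complete mixing, C₀ = (0.03472·7.97 + 4.6·0.079) / 4.635 = 0.1381 mg/L.
Travel time t = 4.15e+04 m / 1.0 m/s = 4.15e+04 s = 0.4803 d.
C = 0.1381·exp(−0.091·0.4803) = 0.1381·0.9572 = 0.1322 mg/L.

0.132 mg/L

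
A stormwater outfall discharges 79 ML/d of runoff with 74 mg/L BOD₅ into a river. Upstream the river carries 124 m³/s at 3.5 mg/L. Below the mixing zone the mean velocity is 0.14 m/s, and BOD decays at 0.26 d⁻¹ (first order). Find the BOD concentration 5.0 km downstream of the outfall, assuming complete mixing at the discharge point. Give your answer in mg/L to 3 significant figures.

3.61 mg/L

79 ML/d = 0.9144 m³/s.
After complete mixing, C₀ = (0.9144·74 + 124·3.5) / 124.9 = 4.016 mg/L.
Travel time t = 5000 m / 0.14 m/s = 3.571e+04 s = 0.4134 d.
C = 4.016·exp(−0.26·0.4134) = 4.016·0.8981 = 3.607 mg/L.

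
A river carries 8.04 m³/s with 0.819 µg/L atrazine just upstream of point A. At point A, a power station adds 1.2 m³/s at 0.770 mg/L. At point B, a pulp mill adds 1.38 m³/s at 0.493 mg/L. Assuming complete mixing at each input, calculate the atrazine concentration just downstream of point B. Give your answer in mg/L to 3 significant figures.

0.819 µg/L = 0.000819 mg/L.
After input A: C = (8.04·0.000819 + 1.2·0.77) / 9.24 = 0.1007 mg/L.
After input B: C = (9.24·0.1007 + 1.38·0.493) / 10.62 = 0.1517 mg/L.

0.152 mg/L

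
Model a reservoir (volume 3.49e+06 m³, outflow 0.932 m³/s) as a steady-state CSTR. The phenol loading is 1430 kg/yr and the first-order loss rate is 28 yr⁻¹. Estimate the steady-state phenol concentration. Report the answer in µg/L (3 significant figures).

Outflow Q = 0.932 m³/s × 3.156e+07 s/yr = 2.941e+07 m³/yr.
Steady-state CSTR mass balance: W = Q·C + k·V·C, so C = W/(Q + kV).
Q + kV = 2.941e+07 + 28·3.49e+06 = 1.271e+08 m³/yr.
C = 1430/1.271e+08 = 1.125e-05 kg/m³ = 0.01125 mg/L = 11.25 µg/L.

11.2 µg/L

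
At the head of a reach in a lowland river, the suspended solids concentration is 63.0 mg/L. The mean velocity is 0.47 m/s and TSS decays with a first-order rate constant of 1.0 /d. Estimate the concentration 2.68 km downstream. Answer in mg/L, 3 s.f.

Travel time t = 2.68 km / 0.47 m/s = 2680/0.47 = 5702 s = 0.066 d.
First-order decay: C = 63.0·exp(−1.0·0.066) = 63.0·0.9361 = 58.98 mg/L.

59.0 mg/L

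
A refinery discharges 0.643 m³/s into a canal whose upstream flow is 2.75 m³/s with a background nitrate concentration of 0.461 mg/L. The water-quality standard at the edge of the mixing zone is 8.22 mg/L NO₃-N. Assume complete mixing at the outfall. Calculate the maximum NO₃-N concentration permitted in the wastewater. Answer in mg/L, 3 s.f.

41.4 mg/L

Mass balance: 8.22·3.393 = 0.643·Cₑ + 2.75·0.461.
Cₑ = (27.89 − 1.268) / 0.643 = 41.4 mg/L.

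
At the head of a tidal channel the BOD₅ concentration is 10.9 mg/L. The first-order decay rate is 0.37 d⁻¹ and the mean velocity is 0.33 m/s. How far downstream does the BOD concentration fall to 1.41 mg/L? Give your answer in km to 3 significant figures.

From C = C₀·e^(−kt), t = ln(C₀/C)/k = ln(10.9/1.41)/0.37 = 2.045/0.37 = 5.527 d.
Distance = v·t = 0.33 m/s × 4.776e+05 s = 1.576e+05 m = 157.6 km.

158 km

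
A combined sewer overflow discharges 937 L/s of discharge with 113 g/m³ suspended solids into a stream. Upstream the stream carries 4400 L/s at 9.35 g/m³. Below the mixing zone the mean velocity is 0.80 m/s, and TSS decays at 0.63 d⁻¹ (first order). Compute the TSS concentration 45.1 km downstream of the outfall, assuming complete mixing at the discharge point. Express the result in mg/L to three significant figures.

937 L/s = 0.937 m³/s.
4400 L/s = 4.4 m³/s.
After complete mixing, C₀ = (0.937·113 + 4.4·9.35) / 5.337 = 27.55 mg/L.
Travel time t = 4.51e+04 m / 0.80 m/s = 5.638e+04 s = 0.6525 d.
C = 27.55·exp(−0.63·0.6525) = 27.55·0.6629 = 18.26 mg/L.

18.3 mg/L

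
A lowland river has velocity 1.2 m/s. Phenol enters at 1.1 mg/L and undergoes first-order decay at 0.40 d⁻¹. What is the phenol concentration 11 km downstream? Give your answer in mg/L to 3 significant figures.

Travel time t = 11 km / 1.2 m/s = 1.1e+04/1.2 = 9167 s = 0.1061 d.
First-order decay: C = 1.1·exp(−0.40·0.1061) = 1.1·0.9584 = 1.054 mg/L.

1.05 mg/L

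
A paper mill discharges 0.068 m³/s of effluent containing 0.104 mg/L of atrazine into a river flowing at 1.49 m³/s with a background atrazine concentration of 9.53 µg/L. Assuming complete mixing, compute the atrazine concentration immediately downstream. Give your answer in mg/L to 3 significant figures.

9.53 µg/L = 0.00953 mg/L.
Flow-weighted mixing gives C = (0.068·0.104 + 1.49·0.00953) / (0.068 + 1.49) = 0.02127/1.558 = 0.01365 mg/L.

0.0137 mg/L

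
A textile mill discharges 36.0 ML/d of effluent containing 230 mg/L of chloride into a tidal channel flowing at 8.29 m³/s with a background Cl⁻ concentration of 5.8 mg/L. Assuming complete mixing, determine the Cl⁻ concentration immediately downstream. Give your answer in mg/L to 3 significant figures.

36.0 ML/d = 0.4167 m³/s.
Flow-weighted mixing gives C = (0.4167·230 + 8.29·5.8) / (0.4167 + 8.29) = 143.9/8.707 = 16.53 mg/L.

16.5 mg/L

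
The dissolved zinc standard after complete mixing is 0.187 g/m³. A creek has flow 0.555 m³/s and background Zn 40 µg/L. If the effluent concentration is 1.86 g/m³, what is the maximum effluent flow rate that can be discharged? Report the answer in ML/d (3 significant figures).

4.21 ML/d

40 µg/L = 0.04 mg/L.
Mass balance at complete mixing: C_std·(Q_w + Q_r) = Q_w·C_e + Q_r·C_b.
Rearranging, Q_w = Q_r·(C_std − C_b)/(C_e − C_std) = 0.555·(0.187 − 0.04) / (1.86 − 0.187) = 0.04877 m³/s.
= 4.213 ML/d.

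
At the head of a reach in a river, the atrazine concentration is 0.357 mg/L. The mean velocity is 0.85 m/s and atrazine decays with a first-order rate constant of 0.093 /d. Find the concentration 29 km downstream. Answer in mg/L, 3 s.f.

0.344 mg/L

Travel time t = 29 km / 0.85 m/s = 2.9e+04/0.85 = 3.412e+04 s = 0.3949 d.
First-order decay: C = 0.357·exp(−0.093·0.3949) = 0.357·0.9639 = 0.3441 mg/L.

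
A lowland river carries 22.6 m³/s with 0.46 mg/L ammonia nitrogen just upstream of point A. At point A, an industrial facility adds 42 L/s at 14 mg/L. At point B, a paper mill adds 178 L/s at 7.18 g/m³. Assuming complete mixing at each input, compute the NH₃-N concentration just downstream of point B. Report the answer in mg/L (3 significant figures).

0.537 mg/L

42 L/s = 0.042 m³/s.
After input A: C = (22.6·0.46 + 0.042·14) / 22.64 = 0.4851 mg/L.
178 L/s = 0.178 m³/s.
After input B: C = (22.64·0.4851 + 0.178·7.18) / 22.82 = 0.5373 mg/L.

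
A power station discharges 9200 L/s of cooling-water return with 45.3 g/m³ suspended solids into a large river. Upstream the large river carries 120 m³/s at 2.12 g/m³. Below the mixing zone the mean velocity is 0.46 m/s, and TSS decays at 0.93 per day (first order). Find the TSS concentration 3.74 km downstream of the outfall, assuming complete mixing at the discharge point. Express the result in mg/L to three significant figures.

9200 L/s = 9.2 m³/s.
After complete mixing, C₀ = (9.2·45.3 + 120·2.12) / 129.2 = 5.195 mg/L.
Travel time t = 3740 m / 0.46 m/s = 8130 s = 0.0941 d.
C = 5.195·exp(−0.93·0.0941) = 5.195·0.9162 = 4.759 mg/L.

4.76 mg/L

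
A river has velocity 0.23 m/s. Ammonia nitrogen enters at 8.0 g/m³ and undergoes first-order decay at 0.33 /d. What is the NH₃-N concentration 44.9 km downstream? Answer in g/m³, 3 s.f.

Travel time t = 44.9 km / 0.23 m/s = 4.49e+04/0.23 = 1.952e+05 s = 2.259 d.
First-order decay: C = 8.0·exp(−0.33·2.259) = 8.0·0.4744 = 3.796 g/m³.

3.80 g/m³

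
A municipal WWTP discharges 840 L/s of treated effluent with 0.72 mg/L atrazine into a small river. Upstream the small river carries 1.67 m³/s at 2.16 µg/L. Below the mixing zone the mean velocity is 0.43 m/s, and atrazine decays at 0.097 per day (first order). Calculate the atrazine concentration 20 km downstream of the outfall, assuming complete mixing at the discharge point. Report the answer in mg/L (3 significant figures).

840 L/s = 0.84 m³/s.
2.16 µg/L = 0.00216 mg/L.
After complete mixing, C₀ = (0.84·0.72 + 1.67·0.00216) / 2.51 = 0.2424 mg/L.
Travel time t = 2e+04 m / 0.43 m/s = 4.651e+04 s = 0.5383 d.
C = 0.2424·exp(−0.097·0.5383) = 0.2424·0.9491 = 0.2301 mg/L.

0.230 mg/L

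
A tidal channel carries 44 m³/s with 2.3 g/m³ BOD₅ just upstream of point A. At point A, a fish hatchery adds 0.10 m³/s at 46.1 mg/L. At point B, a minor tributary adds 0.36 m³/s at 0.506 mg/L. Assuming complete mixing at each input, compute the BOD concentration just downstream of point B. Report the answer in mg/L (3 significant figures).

2.38 mg/L

After input A: C = (44·2.3 + 0.1·46.1) / 44.1 = 2.399 mg/L.
After input B: C = (44.1·2.399 + 0.36·0.506) / 44.46 = 2.384 mg/L.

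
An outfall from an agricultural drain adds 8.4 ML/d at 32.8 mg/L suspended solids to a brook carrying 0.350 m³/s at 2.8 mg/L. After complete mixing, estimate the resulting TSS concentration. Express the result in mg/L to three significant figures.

8.4 ML/d = 0.09722 m³/s.
Flow-weighted mixing gives C = (0.09722·32.8 + 0.35·2.8) / (0.09722 + 0.35) = 4.169/0.4472 = 9.322 mg/L.

9.32 mg/L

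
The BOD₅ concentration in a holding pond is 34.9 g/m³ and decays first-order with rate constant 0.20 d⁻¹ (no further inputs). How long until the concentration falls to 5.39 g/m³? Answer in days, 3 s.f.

t = ln(C₀/C)/k = ln(34.9/5.39)/0.20 = 1.868/0.20 = 9.34 d.

9.34 d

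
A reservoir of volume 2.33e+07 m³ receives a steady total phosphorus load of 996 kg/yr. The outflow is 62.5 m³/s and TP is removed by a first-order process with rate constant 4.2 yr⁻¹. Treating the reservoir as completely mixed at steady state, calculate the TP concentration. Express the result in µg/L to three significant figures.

0.481 µg/L

Outflow Q = 62.5 m³/s × 3.156e+07 s/yr = 1.972e+09 m³/yr.
Steady-state CSTR mass balance: W = Q·C + k·V·C, so C = W/(Q + kV).
Q + kV = 1.972e+09 + 4.2·2.33e+07 = 2.07e+09 m³/yr.
C = 996/2.07e+09 = 4.811e-07 kg/m³ = 0.0004811 mg/L = 0.4811 µg/L.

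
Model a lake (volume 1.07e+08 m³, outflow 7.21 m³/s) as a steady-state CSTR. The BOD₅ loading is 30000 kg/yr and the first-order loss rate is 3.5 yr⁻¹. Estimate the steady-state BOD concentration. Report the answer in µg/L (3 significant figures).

Outflow Q = 7.21 m³/s × 3.156e+07 s/yr = 2.275e+08 m³/yr.
Steady-state CSTR mass balance: W = Q·C + k·V·C, so C = W/(Q + kV).
Q + kV = 2.275e+08 + 3.5·1.07e+08 = 6.02e+08 m³/yr.
C = 30000/6.02e+08 = 4.983e-05 kg/m³ = 0.04983 mg/L = 49.83 µg/L.

49.8 µg/L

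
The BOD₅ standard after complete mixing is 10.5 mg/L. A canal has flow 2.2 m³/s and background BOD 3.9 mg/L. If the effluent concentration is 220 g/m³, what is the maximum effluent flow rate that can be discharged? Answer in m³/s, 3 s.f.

0.0693 m³/s

Mass balance at complete mixing: C_std·(Q_w + Q_r) = Q_w·C_e + Q_r·C_b.
Rearranging, Q_w = Q_r·(C_std − C_b)/(C_e − C_std) = 2.2·(10.5 − 3.9) / (220 − 10.5) = 0.06931 m³/s.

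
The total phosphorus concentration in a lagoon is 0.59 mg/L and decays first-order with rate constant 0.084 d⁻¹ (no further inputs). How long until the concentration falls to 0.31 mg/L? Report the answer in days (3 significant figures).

7.66 d

t = ln(C₀/C)/k = ln(0.59/0.31)/0.084 = 0.6436/0.084 = 7.661 d.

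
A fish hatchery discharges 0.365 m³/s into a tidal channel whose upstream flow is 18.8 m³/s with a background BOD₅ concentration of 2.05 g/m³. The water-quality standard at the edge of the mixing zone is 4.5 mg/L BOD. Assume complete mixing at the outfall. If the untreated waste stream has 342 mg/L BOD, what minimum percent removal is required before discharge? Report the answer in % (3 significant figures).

Mass balance: 4.5·19.16 = 0.365·Cₑ + 18.8·2.05.
Cₑ = (86.24 − 38.54) / 0.365 = 130.7 mg/L.
Required removal = 1 − 130.7/342 = 61.79 %.

61.8 %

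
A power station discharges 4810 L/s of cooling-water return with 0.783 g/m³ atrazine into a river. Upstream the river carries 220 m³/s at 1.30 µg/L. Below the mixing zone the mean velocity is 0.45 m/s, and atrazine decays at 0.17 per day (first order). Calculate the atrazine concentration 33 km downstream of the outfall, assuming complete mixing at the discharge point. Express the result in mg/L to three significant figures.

4810 L/s = 4.81 m³/s.
1.30 µg/L = 0.0013 mg/L.
After complete mixing, C₀ = (4.81·0.783 + 220·0.0013) / 224.8 = 0.01803 mg/L.
Travel time t = 3.3e+04 m / 0.45 m/s = 7.333e+04 s = 0.8488 d.
C = 0.01803·exp(−0.17·0.8488) = 0.01803·0.8656 = 0.0156 mg/L.

0.0156 mg/L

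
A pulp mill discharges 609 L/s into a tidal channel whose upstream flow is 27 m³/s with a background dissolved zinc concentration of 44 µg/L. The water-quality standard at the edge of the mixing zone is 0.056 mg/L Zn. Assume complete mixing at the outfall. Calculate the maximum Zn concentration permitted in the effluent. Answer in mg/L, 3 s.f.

0.588 mg/L

609 L/s = 0.609 m³/s.
44 µg/L = 0.044 mg/L.
Mass balance: 0.056·27.61 = 0.609·Cₑ + 27·0.044.
Cₑ = (1.546 − 1.188) / 0.609 = 0.588 mg/L.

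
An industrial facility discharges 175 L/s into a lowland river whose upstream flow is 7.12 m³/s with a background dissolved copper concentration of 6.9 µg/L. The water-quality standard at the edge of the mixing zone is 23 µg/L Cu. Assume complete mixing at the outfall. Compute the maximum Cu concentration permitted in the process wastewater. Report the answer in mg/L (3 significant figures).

175 L/s = 0.175 m³/s.
6.9 µg/L = 0.0069 mg/L.
23 µg/L = 0.023 mg/L.
Mass balance: 0.023·7.295 = 0.175·Cₑ + 7.12·0.0069.
Cₑ = (0.1678 − 0.04913) / 0.175 = 0.678 mg/L.

0.678 mg/L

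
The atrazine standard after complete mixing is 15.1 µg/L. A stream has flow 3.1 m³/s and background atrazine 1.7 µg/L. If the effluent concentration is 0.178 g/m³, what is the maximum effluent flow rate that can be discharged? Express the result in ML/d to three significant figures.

1.7 µg/L = 0.0017 mg/L.
15.1 µg/L = 0.0151 mg/L.
Mass balance at complete mixing: C_std·(Q_w + Q_r) = Q_w·C_e + Q_r·C_b.
Rearranging, Q_w = Q_r·(C_std − C_b)/(C_e − C_std) = 3.1·(0.0151 − 0.0017) / (0.178 − 0.0151) = 0.255 m³/s.
= 22.03 ML/d.

22.0 ML/d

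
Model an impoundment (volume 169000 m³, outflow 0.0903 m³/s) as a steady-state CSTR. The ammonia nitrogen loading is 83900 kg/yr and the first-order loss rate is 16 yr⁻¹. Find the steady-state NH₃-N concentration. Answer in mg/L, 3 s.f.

15.1 mg/L

Outflow Q = 0.0903 m³/s × 3.156e+07 s/yr = 2.85e+06 m³/yr.
Steady-state CSTR mass balance: W = Q·C + k·V·C, so C = W/(Q + kV).
Q + kV = 2.85e+06 + 16·169000 = 5.554e+06 m³/yr.
C = 83900/5.554e+06 = 0.01511 kg/m³ = 15.11 mg/L.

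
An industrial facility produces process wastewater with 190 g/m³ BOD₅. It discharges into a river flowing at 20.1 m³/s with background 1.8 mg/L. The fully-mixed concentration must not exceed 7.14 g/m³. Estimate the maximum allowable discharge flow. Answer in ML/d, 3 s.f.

Mass balance at complete mixing: C_std·(Q_w + Q_r) = Q_w·C_e + Q_r·C_b.
Rearranging, Q_w = Q_r·(C_std − C_b)/(C_e − C_std) = 20.1·(7.14 − 1.8) / (190 − 7.14) = 0.587 m³/s.
= 50.71 ML/d.

50.7 ML/d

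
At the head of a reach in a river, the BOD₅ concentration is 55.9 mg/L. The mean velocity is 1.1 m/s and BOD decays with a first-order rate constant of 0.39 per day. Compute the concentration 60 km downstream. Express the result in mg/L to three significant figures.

43.7 mg/L

Travel time t = 60 km / 1.1 m/s = 6e+04/1.1 = 5.455e+04 s = 0.6313 d.
First-order decay: C = 55.9·exp(−0.39·0.6313) = 55.9·0.7818 = 43.7 mg/L.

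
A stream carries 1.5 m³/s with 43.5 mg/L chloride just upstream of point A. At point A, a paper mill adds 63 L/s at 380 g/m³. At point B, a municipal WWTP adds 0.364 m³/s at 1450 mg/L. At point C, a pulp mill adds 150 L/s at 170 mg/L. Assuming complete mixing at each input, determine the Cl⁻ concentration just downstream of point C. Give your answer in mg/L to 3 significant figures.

63 L/s = 0.063 m³/s.
After input A: C = (1.5·43.5 + 0.063·380) / 1.563 = 57.06 mg/L.
After input B: C = (1.563·57.06 + 0.364·1450) / 1.927 = 320.2 mg/L.
150 L/s = 0.15 m³/s.
After input C: C = (1.927·320.2 + 0.15·170) / 2.077 = 309.3 mg/L.

309 mg/L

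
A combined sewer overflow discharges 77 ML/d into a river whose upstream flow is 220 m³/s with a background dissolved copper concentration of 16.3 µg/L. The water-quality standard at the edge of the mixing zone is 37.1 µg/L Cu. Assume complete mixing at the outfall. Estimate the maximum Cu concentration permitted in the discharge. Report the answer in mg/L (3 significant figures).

5.17 mg/L

77 ML/d = 0.8912 m³/s.
16.3 µg/L = 0.0163 mg/L.
37.1 µg/L = 0.0371 mg/L.
Mass balance: 0.0371·220.9 = 0.8912·Cₑ + 220·0.0163.
Cₑ = (8.195 − 3.586) / 0.8912 = 5.172 mg/L.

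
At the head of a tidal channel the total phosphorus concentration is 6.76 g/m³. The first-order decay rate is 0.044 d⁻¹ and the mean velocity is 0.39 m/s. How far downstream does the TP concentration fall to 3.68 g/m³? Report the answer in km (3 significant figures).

466 km

From C = C₀·e^(−kt), t = ln(C₀/C)/k = ln(6.76/3.68)/0.044 = 0.6081/0.044 = 13.82 d.
Distance = v·t = 0.39 m/s × 1.194e+06 s = 4.657e+05 m = 465.7 km.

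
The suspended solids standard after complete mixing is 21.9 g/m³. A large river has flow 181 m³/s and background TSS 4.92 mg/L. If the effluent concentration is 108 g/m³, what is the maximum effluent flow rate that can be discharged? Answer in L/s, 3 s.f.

35700 L/s

Mass balance at complete mixing: C_std·(Q_w + Q_r) = Q_w·C_e + Q_r·C_b.
Rearranging, Q_w = Q_r·(C_std − C_b)/(C_e − C_std) = 181·(21.9 − 4.92) / (108 − 21.9) = 35.7 m³/s.
= 3.57e+04 L/s.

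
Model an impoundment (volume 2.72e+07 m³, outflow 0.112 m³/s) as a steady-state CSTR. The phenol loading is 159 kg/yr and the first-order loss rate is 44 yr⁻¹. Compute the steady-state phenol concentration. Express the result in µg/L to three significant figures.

Outflow Q = 0.112 m³/s × 3.156e+07 s/yr = 3.534e+06 m³/yr.
Steady-state CSTR mass balance: W = Q·C + k·V·C, so C = W/(Q + kV).
Q + kV = 3.534e+06 + 44·2.72e+07 = 1.2e+09 m³/yr.
C = 159/1.2e+09 = 1.325e-07 kg/m³ = 0.0001325 mg/L = 0.1325 µg/L.

0.132 µg/L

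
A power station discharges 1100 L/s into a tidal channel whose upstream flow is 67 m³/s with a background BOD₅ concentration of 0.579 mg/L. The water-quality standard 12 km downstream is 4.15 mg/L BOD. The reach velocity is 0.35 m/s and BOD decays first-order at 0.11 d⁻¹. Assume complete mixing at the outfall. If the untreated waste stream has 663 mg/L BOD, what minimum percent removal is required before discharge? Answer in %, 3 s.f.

1100 L/s = 1.1 m³/s.
Travel time to the compliance point: t = 1.2e+04/0.35 = 3.429e+04 s = 0.3968 d; decay factor exp(−0.11·0.3968) = 0.9573.
So the concentration just after mixing may be at most 4.15/0.9573 = 4.335 mg/L.
Mass balance: 4.335·68.1 = 1.1·Cₑ + 67·0.579.
Cₑ = (295.2 − 38.79) / 1.1 = 233.1 mg/L.
Required removal = 1 − 233.1/663 = 64.84 %.

64.8 %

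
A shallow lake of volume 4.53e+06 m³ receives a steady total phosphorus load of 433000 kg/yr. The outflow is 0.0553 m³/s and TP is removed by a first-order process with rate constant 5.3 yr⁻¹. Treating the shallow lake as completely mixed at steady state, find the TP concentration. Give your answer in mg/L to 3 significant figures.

Outflow Q = 0.0553 m³/s × 3.156e+07 s/yr = 1.745e+06 m³/yr.
Steady-state CSTR mass balance: W = Q·C + k·V·C, so C = W/(Q + kV).
Q + kV = 1.745e+06 + 5.3·4.53e+06 = 2.575e+07 m³/yr.
C = 433000/2.575e+07 = 0.01681 kg/m³ = 16.81 mg/L.

16.8 mg/L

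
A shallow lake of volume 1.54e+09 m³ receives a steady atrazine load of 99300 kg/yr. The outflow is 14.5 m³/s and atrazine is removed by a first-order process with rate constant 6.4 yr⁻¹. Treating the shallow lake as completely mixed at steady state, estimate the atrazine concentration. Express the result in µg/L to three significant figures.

9.63 µg/L

Outflow Q = 14.5 m³/s × 3.156e+07 s/yr = 4.576e+08 m³/yr.
Steady-state CSTR mass balance: W = Q·C + k·V·C, so C = W/(Q + kV).
Q + kV = 4.576e+08 + 6.4·1.54e+09 = 1.031e+10 m³/yr.
C = 99300/1.031e+10 = 9.628e-06 kg/m³ = 0.009628 mg/L = 9.628 µg/L.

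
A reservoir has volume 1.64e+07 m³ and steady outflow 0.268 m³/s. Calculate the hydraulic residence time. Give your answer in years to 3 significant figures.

1.94 yr

Q = 0.268 m³/s × 3.156e+07 s/yr = 8.457e+06 m³/yr.
Hydraulic residence time τ = V/Q = 1.64e+07/8.457e+06 = 1.939 yr.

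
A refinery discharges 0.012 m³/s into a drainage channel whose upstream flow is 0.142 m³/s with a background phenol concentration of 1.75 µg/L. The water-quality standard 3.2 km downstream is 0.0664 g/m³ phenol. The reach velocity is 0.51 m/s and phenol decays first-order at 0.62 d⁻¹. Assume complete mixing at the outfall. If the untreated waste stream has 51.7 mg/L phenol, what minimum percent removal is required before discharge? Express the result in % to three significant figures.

1.75 µg/L = 0.00175 mg/L.
Travel time to the compliance point: t = 3200/0.51 = 6275 s = 0.07262 d; decay factor exp(−0.62·0.07262) = 0.956.
So the concentration just after mixing may be at most 0.0664/0.956 = 0.06946 mg/L.
Mass balance: 0.06946·0.154 = 0.012·Cₑ + 0.142·0.00175.
Cₑ = (0.0107 − 0.0002485) / 0.012 = 0.8707 mg/L.
Required removal = 1 − 0.8707/51.7 = 98.32 %.

98.3 %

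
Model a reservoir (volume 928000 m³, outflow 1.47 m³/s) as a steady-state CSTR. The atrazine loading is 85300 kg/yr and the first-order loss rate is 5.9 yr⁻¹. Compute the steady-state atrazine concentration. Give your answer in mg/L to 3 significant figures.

Outflow Q = 1.47 m³/s × 3.156e+07 s/yr = 4.639e+07 m³/yr.
Steady-state CSTR mass balance: W = Q·C + k·V·C, so C = W/(Q + kV).
Q + kV = 4.639e+07 + 5.9·928000 = 5.186e+07 m³/yr.
C = 85300/5.186e+07 = 0.001645 kg/m³ = 1.645 mg/L.

1.64 mg/L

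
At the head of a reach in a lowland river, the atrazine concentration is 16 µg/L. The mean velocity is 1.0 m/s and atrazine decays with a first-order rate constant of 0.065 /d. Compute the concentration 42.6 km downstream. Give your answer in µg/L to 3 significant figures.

Travel time t = 42.6 km / 1.0 m/s = 4.26e+04/1.0 = 4.26e+04 s = 0.4931 d.
First-order decay: C = 16·exp(−0.065·0.4931) = 16·0.9685 = 15.5 µg/L.

15.5 µg/L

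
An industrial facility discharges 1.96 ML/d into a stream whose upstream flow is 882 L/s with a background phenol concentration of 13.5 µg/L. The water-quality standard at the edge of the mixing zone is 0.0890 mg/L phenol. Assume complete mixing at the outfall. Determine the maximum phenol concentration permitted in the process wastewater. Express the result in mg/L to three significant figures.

3.02 mg/L

1.96 ML/d = 0.02269 m³/s.
882 L/s = 0.882 m³/s.
13.5 µg/L = 0.0135 mg/L.
Mass balance: 0.089·0.9047 = 0.02269·Cₑ + 0.882·0.0135.
Cₑ = (0.08052 − 0.01191) / 0.02269 = 3.024 mg/L.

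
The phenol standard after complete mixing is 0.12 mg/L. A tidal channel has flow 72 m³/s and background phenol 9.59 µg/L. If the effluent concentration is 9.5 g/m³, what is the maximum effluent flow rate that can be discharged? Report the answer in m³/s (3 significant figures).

9.59 µg/L = 0.00959 mg/L.
Mass balance at complete mixing: C_std·(Q_w + Q_r) = Q_w·C_e + Q_r·C_b.
Rearranging, Q_w = Q_r·(C_std − C_b)/(C_e − C_std) = 72·(0.12 − 0.00959) / (9.5 − 0.12) = 0.8475 m³/s.

0.847 m³/s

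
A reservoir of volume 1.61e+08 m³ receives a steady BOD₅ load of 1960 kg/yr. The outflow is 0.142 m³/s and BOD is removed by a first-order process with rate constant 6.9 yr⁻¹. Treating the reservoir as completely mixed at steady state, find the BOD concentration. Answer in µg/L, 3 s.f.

Outflow Q = 0.142 m³/s × 3.156e+07 s/yr = 4.481e+06 m³/yr.
Steady-state CSTR mass balance: W = Q·C + k·V·C, so C = W/(Q + kV).
Q + kV = 4.481e+06 + 6.9·1.61e+08 = 1.115e+09 m³/yr.
C = 1960/1.115e+09 = 1.757e-06 kg/m³ = 0.001757 mg/L = 1.757 µg/L.

1.76 µg/L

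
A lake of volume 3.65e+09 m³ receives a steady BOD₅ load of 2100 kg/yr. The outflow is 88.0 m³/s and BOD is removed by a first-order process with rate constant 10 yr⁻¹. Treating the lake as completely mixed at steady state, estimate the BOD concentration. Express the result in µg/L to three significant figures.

Outflow Q = 88.0 m³/s × 3.156e+07 s/yr = 2.777e+09 m³/yr.
Steady-state CSTR mass balance: W = Q·C + k·V·C, so C = W/(Q + kV).
Q + kV = 2.777e+09 + 10·3.65e+09 = 3.928e+10 m³/yr.
C = 2100/3.928e+10 = 5.347e-08 kg/m³ = 5.347e-05 mg/L = 0.05347 µg/L.

0.0535 µg/L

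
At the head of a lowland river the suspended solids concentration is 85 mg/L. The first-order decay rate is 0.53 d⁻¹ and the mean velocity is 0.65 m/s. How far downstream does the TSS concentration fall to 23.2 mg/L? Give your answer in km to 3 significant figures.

138 km

From C = C₀·e^(−kt), t = ln(C₀/C)/k = ln(85/23.2)/0.53 = 1.298/0.53 = 2.45 d.
Distance = v·t = 0.65 m/s × 2.117e+05 s = 1.376e+05 m = 137.6 km.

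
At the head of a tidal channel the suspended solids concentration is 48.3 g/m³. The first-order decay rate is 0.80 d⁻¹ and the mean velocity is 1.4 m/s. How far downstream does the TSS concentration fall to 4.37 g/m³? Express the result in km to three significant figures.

From C = C₀·e^(−kt), t = ln(C₀/C)/k = ln(48.3/4.37)/0.80 = 2.403/0.80 = 3.003 d.
Distance = v·t = 1.4 m/s × 2.595e+05 s = 3.633e+05 m = 363.3 km.

363 km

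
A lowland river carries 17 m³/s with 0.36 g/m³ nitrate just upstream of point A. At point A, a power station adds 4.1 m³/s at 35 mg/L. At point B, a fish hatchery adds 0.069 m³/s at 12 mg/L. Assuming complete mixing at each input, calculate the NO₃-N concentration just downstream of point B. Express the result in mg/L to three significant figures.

7.11 mg/L

After input A: C = (17·0.36 + 4.1·35) / 21.1 = 7.091 mg/L.
After input B: C = (21.1·7.091 + 0.069·12) / 21.17 = 7.107 mg/L.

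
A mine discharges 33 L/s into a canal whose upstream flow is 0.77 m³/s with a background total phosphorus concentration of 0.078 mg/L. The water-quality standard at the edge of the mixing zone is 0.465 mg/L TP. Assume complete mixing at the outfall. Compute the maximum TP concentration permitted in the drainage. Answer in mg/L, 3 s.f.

9.50 mg/L

33 L/s = 0.033 m³/s.
Mass balance: 0.465·0.803 = 0.033·Cₑ + 0.77·0.078.
Cₑ = (0.3734 − 0.06006) / 0.033 = 9.495 mg/L.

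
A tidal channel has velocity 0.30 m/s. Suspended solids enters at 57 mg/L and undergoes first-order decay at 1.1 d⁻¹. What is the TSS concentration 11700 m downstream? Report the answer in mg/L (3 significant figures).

Travel time t = 11700 m / 0.30 m/s = 1.17e+04/0.30 = 3.9e+04 s = 0.4514 d.
First-order decay: C = 57·exp(−1.1·0.4514) = 57·0.6086 = 34.69 mg/L.

34.7 mg/L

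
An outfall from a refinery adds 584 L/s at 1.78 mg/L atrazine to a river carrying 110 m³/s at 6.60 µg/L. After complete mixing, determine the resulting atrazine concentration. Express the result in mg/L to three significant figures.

584 L/s = 0.584 m³/s.
6.60 µg/L = 0.0066 mg/L.
Conservation of mass across the mixing zone: C = (0.584·1.78 + 110·0.0066) / (0.584 + 110) = 1.766/110.6 = 0.01597 mg/L.

0.0160 mg/L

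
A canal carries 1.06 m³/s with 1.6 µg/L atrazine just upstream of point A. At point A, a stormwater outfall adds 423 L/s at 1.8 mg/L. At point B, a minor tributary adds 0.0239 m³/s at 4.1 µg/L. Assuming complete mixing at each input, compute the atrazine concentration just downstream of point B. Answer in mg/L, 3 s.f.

1.6 µg/L = 0.0016 mg/L.
423 L/s = 0.423 m³/s.
After input A: C = (1.06·0.0016 + 0.423·1.8) / 1.483 = 0.5146 mg/L.
4.1 µg/L = 0.0041 mg/L.
After input B: C = (1.483·0.5146 + 0.0239·0.0041) / 1.507 = 0.5065 mg/L.

0.506 mg/L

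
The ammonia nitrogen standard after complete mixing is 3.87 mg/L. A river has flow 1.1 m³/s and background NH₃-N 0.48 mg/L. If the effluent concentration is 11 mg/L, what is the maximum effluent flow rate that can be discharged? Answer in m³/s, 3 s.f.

Mass balance at complete mixing: C_std·(Q_w + Q_r) = Q_w·C_e + Q_r·C_b.
Rearranging, Q_w = Q_r·(C_std − C_b)/(C_e − C_std) = 1.1·(3.87 − 0.48) / (11 − 3.87) = 0.523 m³/s.

0.523 m³/s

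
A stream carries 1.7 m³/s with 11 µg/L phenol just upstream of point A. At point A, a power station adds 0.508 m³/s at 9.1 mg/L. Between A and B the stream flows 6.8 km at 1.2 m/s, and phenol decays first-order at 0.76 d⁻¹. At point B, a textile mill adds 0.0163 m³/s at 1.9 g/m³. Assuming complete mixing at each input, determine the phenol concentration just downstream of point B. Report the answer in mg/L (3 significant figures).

11 µg/L = 0.011 mg/L.
After input A: C = (1.7·0.011 + 0.508·9.1) / 2.208 = 2.102 mg/L.
Over the 6.8 km reach to input B (t = 5667 s = 0.06559 d), decay gives C = 2.102·exp(−0.76·0.06559) = 2 mg/L.
After input B: C = (2.208·2 + 0.0163·1.9) / 2.224 = 1.999 mg/L.

2.00 mg/L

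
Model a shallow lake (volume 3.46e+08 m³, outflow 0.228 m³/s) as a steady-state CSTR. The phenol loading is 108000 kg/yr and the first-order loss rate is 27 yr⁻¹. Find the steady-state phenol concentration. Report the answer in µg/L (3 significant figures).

Outflow Q = 0.228 m³/s × 3.156e+07 s/yr = 7.195e+06 m³/yr.
Steady-state CSTR mass balance: W = Q·C + k·V·C, so C = W/(Q + kV).
Q + kV = 7.195e+06 + 27·3.46e+08 = 9.349e+09 m³/yr.
C = 108000/9.349e+09 = 1.155e-05 kg/m³ = 0.01155 mg/L = 11.55 µg/L.

11.6 µg/L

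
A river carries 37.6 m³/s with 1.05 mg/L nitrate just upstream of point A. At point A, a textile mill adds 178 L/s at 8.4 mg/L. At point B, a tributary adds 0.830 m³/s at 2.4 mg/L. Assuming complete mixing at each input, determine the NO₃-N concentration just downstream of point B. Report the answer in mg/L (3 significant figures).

1.11 mg/L

178 L/s = 0.178 m³/s.
After input A: C = (37.6·1.05 + 0.178·8.4) / 37.78 = 1.085 mg/L.
After input B: C = (37.78·1.085 + 0.83·2.4) / 38.61 = 1.113 mg/L.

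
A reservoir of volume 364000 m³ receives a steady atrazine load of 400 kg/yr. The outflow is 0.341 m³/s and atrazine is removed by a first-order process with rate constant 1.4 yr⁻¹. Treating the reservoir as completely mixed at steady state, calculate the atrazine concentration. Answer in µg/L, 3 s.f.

Outflow Q = 0.341 m³/s × 3.156e+07 s/yr = 1.076e+07 m³/yr.
Steady-state CSTR mass balance: W = Q·C + k·V·C, so C = W/(Q + kV).
Q + kV = 1.076e+07 + 1.4·364000 = 1.127e+07 m³/yr.
C = 400/1.127e+07 = 3.549e-05 kg/m³ = 0.03549 mg/L = 35.49 µg/L.

35.5 µg/L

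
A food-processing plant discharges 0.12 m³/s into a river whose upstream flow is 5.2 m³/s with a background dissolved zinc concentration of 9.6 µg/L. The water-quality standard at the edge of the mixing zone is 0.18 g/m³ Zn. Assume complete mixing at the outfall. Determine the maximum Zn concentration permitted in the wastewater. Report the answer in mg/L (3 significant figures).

7.56 mg/L

9.6 µg/L = 0.0096 mg/L.
Mass balance: 0.18·5.32 = 0.12·Cₑ + 5.2·0.0096.
Cₑ = (0.9576 − 0.04992) / 0.12 = 7.564 mg/L.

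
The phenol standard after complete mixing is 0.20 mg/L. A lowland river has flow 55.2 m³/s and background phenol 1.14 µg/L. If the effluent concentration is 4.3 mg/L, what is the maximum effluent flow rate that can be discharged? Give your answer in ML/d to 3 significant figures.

1.14 µg/L = 0.00114 mg/L.
Mass balance at complete mixing: C_std·(Q_w + Q_r) = Q_w·C_e + Q_r·C_b.
Rearranging, Q_w = Q_r·(C_std − C_b)/(C_e − C_std) = 55.2·(0.2 − 0.00114) / (4.3 − 0.2) = 2.677 m³/s.
= 231.3 ML/d.

231 ML/d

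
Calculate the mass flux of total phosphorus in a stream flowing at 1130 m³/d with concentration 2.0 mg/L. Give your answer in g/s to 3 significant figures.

0.0262 g/s

1130 m³/d = 0.01308 m³/s.
Mass flux = Q·C = 0.01308 m³/s × 2 g/m³ = 0.02616 g/s.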